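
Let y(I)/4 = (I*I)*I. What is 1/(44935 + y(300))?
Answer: 1/108044935 ≈ 9.2554e-9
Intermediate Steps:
y(I) = 4*I³ (y(I) = 4*((I*I)*I) = 4*(I²*I) = 4*I³)
1/(44935 + y(300)) = 1/(44935 + 4*300³) = 1/(44935 + 4*27000000) = 1/(44935 + 108000000) = 1/108044935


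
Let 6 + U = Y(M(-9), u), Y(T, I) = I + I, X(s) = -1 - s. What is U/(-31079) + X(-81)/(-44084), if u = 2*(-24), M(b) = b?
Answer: 502562/342521659 ≈ 0.0014672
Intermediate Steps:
u = -48
Y(T, I) = 2*I
U = -102 (U = -6 + 2*(-48) = -6 - 96 = -102)
U/(-31079) + X(-81)/(-44084) = -102/(-31079) + (-1 - 1*(-81))/(-44084) = -102*(-1/31079) + (-1 + 81)*(-1/44084) = 102/31079 + 80*(-1/44084) = 102/31079 - 20/11021 = 502562/342521659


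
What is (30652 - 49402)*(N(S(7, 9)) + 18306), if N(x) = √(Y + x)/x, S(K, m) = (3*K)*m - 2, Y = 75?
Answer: -343237500 - 18750*√262/187 ≈ -3.4324e+8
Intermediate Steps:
S(K, m) = -2 + 3*K*m (S(K, m) = 3*K*m - 2 = -2 + 3*K*m)
N(x) = √(75 + x)/x
(30652 - 49402)*(N(S(7, 9)) + 18306) = (30652 - 49402)*(√(75 + (-2 + 3*7*9))/(-2 + 3*7*9) + 18306) = -18750*(√(75 + (-2 + 189))/(-2 + 189) + 18306) = -18750*(√(75 + 187)/187 + 18306) = -18750*(√262/187 + 18306) = -18750*(18306 + √262/187) = -343237500 - 18750*√262/187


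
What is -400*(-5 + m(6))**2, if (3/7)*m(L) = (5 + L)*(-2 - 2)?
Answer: -41731600/9 ≈ -4.6368e+6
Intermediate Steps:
m(L) = -140/3 - 28*L/3 (m(L) = 7*((5 + L)*(-2 - 2))/3 = 7*((5 + L)*(-4))/3 = 7*(-20 - 4*L)/3 = -140/3 - 28*L/3)
-400*(-5 + m(6))**2 = -400*(-5 + (-140/3 - 28/3*6))**2 = -400*(-5 + (-140/3 - 56))**2 = -400*(-5 - 308/3)**2 = -400*(-323/3)**2 = -400*104329/9 = -41731600/9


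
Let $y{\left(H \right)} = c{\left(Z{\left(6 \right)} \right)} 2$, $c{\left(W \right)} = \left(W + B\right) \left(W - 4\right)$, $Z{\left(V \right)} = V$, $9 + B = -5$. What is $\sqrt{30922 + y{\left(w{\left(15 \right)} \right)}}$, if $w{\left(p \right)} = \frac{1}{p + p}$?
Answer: $\sqrt{30890} \approx 175.76$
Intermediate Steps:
$B = -14$ ($B = -9 - 5 = -14$)
$c{\left(W \right)} = \left(-14 + W\right) \left(-4 + W\right)$ ($c{\left(W \right)} = \left(W - 14\right) \left(W - 4\right) = \left(-14 + W\right) \left(-4 + W\right)$)
$w{\left(p \right)} = \frac{1}{2 p}$
$y{\left(H \right)} = -32$ ($y{\left(H \right)} = \left(56 + 6^{2} - 108\right) 2 = \left(56 + 36 - 108\right) 2 = \left(-16\right) 2 = -32$)
$\sqrt{30922 + y{\left(w{\left(15 \right)} \right)}} = \sqrt{30922 - 32} = \sqrt{30890}$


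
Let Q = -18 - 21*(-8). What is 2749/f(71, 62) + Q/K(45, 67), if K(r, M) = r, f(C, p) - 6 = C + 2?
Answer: 9037/237 ≈ 38.131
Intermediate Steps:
f(C, p) = 8 + C (f(C, p) = 6 + (C + 2) = 6 + (2 + C) = 8 + C)
Q = 150 (Q = -18 + 168 = 150)
2749/f(71, 62) + Q/K(45, 67) = 2749/(8 + 71) + 150/45 = 2749/79 + 150*(1/45) = 2749*(1/79) + 10/3 = 2749/79 + 10/3 = 9037/237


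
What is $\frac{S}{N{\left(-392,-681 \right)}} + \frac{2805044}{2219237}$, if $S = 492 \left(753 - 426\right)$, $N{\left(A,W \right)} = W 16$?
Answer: $- \frac{27206330507}{2015067196} \approx -13.501$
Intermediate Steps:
$N{\left(A,W \right)} = 16 W$
$S = 160884$ ($S = 492 \cdot 327 = 160884$)
$\frac{S}{N{\left(-392,-681 \right)}} + \frac{2805044}{2219237} = \frac{160884}{16 \left(-681\right)} + \frac{2805044}{2219237} = \frac{160884}{-10896} + 2805044 \cdot \frac{1}{2219237} = 160884 \left(- \frac{1}{10896}\right) + \frac{2805044}{2219237} = - \frac{13407}{908} + \frac{2805044}{2219237} = - \frac{27206330507}{2015067196}$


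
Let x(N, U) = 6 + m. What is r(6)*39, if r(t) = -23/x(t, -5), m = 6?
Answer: -299/4 ≈ -74.750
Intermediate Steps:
x(N, U) = 12 (x(N, U) = 6 + 6 = 12)
r(t) = -23/12
r(6)*39 = -23/12*39 = -299/4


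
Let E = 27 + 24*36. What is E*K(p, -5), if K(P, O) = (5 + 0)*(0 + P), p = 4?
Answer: 17820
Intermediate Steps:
K(P, O) = 5*P
E = 891 (E = 27 + 864 = 891)
E*K(p, -5) = 891*(5*4) = 891*20 = 17820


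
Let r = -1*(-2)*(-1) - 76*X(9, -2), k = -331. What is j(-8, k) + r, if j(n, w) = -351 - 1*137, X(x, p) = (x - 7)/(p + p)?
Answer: -452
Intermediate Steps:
X(x, p) = (-7 + x)/(2*p) (X(x, p) = (-7 + x)/((2*p)) = (-7 + x)*(1/(2*p)) = (-7 + x)/(2*p))
j(n, w) = -488 (j(n, w) = -351 - 137 = -488)
r = 36 (r = -1*(-2)*(-1) - 38*(-7 + 9)/(-2) = 2*(-1) - 38*(-1)*2/2 = -2 - 76*(-½) = -2 + 38 = 36)
j(-8, k) + r = -488 + 36 = -452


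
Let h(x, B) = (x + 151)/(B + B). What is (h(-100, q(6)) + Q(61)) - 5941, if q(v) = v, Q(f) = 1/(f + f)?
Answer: -1448565/244 ≈ -5936.7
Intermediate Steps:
Q(f) = 1/(2*f)
h(x, B) = (151 + x)/(2*B) (h(x, B) = (151 + x)/((2*B)) = (151 + x)*(1/(2*B)) = (151 + x)/(2*B))
(h(-100, q(6)) + Q(61)) - 5941 = ((½)*(151 - 100)/6 + (½)/61) - 5941 = ((½)*(⅙)*51 + (½)*(1/61)) - 5941 = (17/4 + 1/122) - 5941 = 1039/244 - 5941 = -1448565/244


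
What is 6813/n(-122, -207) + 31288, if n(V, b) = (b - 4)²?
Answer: 1392979861/44521 ≈ 31288.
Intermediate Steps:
n(V, b) = (-4 + b)²
6813/n(-122, -207) + 31288 = 6813/((-4 - 207)²) + 31288 = 6813/((-211)²) + 31288 = 6813/44521 + 31288 = 1392979861/44521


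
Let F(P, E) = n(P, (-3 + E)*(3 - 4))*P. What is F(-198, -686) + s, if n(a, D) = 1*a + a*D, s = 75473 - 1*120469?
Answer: 27005764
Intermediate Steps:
s = -44996 (s = 75473 - 120469 = -44996)
n(a, D) = a + D*a
F(P, E) = P²*(4 - E) (F(P, E) = (P*(1 + (-3 + E)*(3 - 4)))*P = (P*(1 + (-3 + E)*(-1)))*P = (P*(1 + (3 - E)))*P = (P*(4 - E))*P = P²*(4 - E))
F(-198, -686) + s = (-198)²*(4 - 1*(-686)) - 44996 = 39204*(4 + 686) - 44996 = 39204*690 - 44996 = 27050760 - 44996 = 27005764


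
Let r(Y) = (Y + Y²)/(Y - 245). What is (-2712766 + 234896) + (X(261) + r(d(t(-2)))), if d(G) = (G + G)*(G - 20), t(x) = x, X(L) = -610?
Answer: -389129192/157 ≈ -2.4785e+6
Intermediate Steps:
d(G) = 2*G*(-20 + G) (d(G) = (2*G)*(-20 + G) = 2*G*(-20 + G))
r(Y) = (Y + Y²)/(-245 + Y)
(-2712766 + 234896) + (X(261) + r(d(t(-2)))) = (-2712766 + 234896) + (-610 + (2*(-2)*(-20 - 2))*(1 + 2*(-2)*(-20 - 2))/(-245 + 2*(-2)*(-20 - 2))) = -2477870 + (-610 + (2*(-2)*(-22))*(1 + 2*(-2)*(-22))/(-245 + 2*(-2)*(-22))) = -2477870 + (-610 + 88*(1 + 88)/(-245 + 88)) = -2477870 + (-610 + 88*89/(-157)) = -2477870 + (-610 + 88*(-1/157)*89) = -2477870 + (-610 - 7832/157) = -2477870 - 103602/157 = -389129192/157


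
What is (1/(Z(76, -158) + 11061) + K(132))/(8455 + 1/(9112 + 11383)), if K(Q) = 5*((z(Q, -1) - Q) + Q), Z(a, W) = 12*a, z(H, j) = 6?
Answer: 7361619545/2074744010898 ≈ 0.0035482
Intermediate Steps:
K(Q) = 30 (K(Q) = 5*((6 - Q) + Q) = 5*6 = 30)
(1/(Z(76, -158) + 11061) + K(132))/(8455 + 1/(9112 + 11383)) = (1/(12*76 + 11061) + 30)/(8455 + 1/(9112 + 11383)) = (1/(912 + 11061) + 30)/(8455 + 1/20495) = (1/11973 + 30)/(8455 + 1/20495) = (1/11973 + 30)/(173285226/20495) = (359191/11973)*(20495/173285226) = 7361619545/2074744010898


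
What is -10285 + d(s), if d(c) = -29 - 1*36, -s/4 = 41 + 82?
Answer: -10350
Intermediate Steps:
s = -492 (s = -4*(41 + 82) = -4*123 = -492)
d(c) = -65 (d(c) = -29 - 36 = -65)
-10285 + d(s) = -10285 - 65 = -10350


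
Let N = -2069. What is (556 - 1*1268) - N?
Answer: 1357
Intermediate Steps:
(556 - 1*1268) - N = (556 - 1*1268) - 1*(-2069) = (556 - 1268) + 2069 = -712 + 2069 = 1357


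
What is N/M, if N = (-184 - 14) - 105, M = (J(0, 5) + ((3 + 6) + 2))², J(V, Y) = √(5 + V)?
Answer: -303/(11 + √5)² ≈ -1.7295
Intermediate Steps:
M = (11 + √5)² (M = (√(5 + 0) + ((3 + 6) + 2))² = (√5 + (9 + 2))² = (√5 + 11)² = (11 + √5)² ≈ 175.19)
N = -303 (N = -198 - 105 = -303)
N/M = -303/(11 + √5)²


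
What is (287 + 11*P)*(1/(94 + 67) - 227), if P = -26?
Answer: -36546/161 ≈ -226.99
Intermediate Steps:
(287 + 11*P)*(1/(94 + 67) - 227) = (287 + 11*(-26))*(1/(94 + 67) - 227) = (287 - 286)*(1/161 - 227) = 1*(1/161 - 227) = 1*(-36546/161) = -36546/161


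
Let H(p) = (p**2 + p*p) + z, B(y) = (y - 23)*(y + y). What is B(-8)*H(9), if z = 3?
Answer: 81840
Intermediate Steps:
B(y) = 2*y*(-23 + y) (B(y) = (-23 + y)*(2*y) = 2*y*(-23 + y))
H(p) = 3 + 2*p**2 (H(p) = (p**2 + p*p) + 3 = (p**2 + p**2) + 3 = 2*p**2 + 3 = 3 + 2*p**2)
B(-8)*H(9) = (2*(-8)*(-23 - 8))*(3 + 2*9**2) = (2*(-8)*(-31))*(3 + 2*81) = 496*(3 + 162) = 496*165 = 81840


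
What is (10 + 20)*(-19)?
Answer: -570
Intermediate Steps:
(10 + 20)*(-19) = 30*(-19) = -570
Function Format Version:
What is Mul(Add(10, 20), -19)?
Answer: -570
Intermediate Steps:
Mul(Add(10, 20), -19) = Mul(30, -19) = -570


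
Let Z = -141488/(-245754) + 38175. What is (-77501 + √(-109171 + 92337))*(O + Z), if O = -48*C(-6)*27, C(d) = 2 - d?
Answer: -7157136671459/3321 + 92348959*I*√16834/3321 ≈ -2.1551e+9 + 3.6079e+6*I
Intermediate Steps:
Z = 126781087/3321 (Z = -141488*(-1/245754) + 38175 = 1912/3321 + 38175 = 126781087/3321 ≈ 38176.)
O = -10368 (O = -48*(2 - 1*(-6))*27 = -48*(2 + 6)*27 = -48*8*27 = -384*27 = -10368)
(-77501 + √(-109171 + 92337))*(O + Z) = (-77501 + √(-109171 + 92337))*(-10368 + 126781087/3321) = (-77501 + √(-16834))*(92348959/3321) = (-77501 + I*√16834)*(92348959/3321) = -7157136671459/3321 + 92348959*I*√16834/3321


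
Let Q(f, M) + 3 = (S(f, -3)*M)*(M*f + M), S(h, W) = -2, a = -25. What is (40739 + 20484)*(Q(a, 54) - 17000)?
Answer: 7528286195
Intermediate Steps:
Q(f, M) = -3 - 2*M*(M + M*f) (Q(f, M) = -3 + (-2*M)*(M*f + M) = -3 + (-2*M)*(M + M*f) = -3 - 2*M*(M + M*f))
(40739 + 20484)*(Q(a, 54) - 17000) = (40739 + 20484)*((-3 - 2*54² - 2*(-25)*54²) - 17000) = 61223*((-3 - 2*2916 - 2*(-25)*2916) - 17000) = 61223*((-3 - 5832 + 145800) - 17000) = 61223*(139965 - 17000) = 61223*122965 = 7528286195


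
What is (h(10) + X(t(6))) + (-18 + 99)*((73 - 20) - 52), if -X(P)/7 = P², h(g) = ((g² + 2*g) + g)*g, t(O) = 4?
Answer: 1269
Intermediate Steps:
h(g) = g*(g² + 3*g) (h(g) = (g² + 3*g)*g = g*(g² + 3*g))
X(P) = -7*P²
(h(10) + X(t(6))) + (-18 + 99)*((73 - 20) - 52) = (10²*(3 + 10) - 7*4²) + (-18 + 99)*((73 - 20) - 52) = (100*13 - 7*16) + 81*(53 - 52) = (1300 - 112) + 81*1 = 1188 + 81 = 1269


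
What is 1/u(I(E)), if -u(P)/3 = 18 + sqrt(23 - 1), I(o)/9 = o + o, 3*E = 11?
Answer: -3/151 + sqrt(22)/906 ≈ -0.014690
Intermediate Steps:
E = 11/3 (E = (1/3)*11 = 11/3 ≈ 3.6667)
I(o) = 18*o (I(o) = 9*(o + o) = 9*(2*o) = 18*o)
u(P) = -54 - 3*sqrt(22) (u(P) = -3*(18 + sqrt(23 - 1)) = -3*(18 + sqrt(22)) = -54 - 3*sqrt(22))
1/u(I(E)) = 1/(-54 - 3*sqrt(22))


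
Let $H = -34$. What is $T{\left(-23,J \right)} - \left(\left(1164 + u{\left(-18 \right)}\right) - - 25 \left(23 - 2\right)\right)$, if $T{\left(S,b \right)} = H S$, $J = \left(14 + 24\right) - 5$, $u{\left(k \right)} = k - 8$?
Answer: $-881$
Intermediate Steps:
$u{\left(k \right)} = -8 + k$
$J = 33$ ($J = 38 - 5 = 33$)
$T{\left(S,b \right)} = - 34 S$
$T{\left(-23,J \right)} - \left(\left(1164 + u{\left(-18 \right)}\right) - - 25 \left(23 - 2\right)\right) = \left(-34\right) \left(-23\right) - \left(\left(1164 - 26\right) - - 25 \left(23 - 2\right)\right) = 782 - \left(\left(1164 - 26\right) - \left(-25\right) 21\right) = 782 - \left(1138 - -525\right) = 782 - \left(1138 + 525\right) = 782 - 1663 = -881$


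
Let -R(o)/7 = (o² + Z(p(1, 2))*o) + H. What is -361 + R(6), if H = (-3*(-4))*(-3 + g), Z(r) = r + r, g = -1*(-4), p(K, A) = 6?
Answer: -1201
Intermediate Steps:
g = 4
Z(r) = 2*r
H = 12 (H = (-3*(-4))*(-3 + 4) = 12*1 = 12)
R(o) = -84 - 84*o - 7*o² (R(o) = -7*((o² + (2*6)*o) + 12) = -7*((o² + 12*o) + 12) = -7*(12 + o² + 12*o) = -84 - 84*o - 7*o²)
-361 + R(6) = -361 + (-84 - 84*6 - 7*6²) = -361 + (-84 - 504 - 7*36) = -361 + (-84 - 504 - 252) = -361 - 840 = -1201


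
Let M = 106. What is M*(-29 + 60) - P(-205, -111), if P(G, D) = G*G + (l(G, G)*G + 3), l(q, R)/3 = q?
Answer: -164817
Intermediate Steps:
l(q, R) = 3*q
P(G, D) = 3 + 4*G² (P(G, D) = G*G + ((3*G)*G + 3) = G² + (3*G² + 3) = G² + (3 + 3*G²) = 3 + 4*G²)
M*(-29 + 60) - P(-205, -111) = 106*(-29 + 60) - (3 + 4*(-205)²) = 106*31 - (3 + 4*42025) = 3286 - (3 + 168100) = 3286 - 1*168103 = 3286 - 168103 = -164817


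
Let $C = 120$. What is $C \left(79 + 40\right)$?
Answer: $14280$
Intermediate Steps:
$C \left(79 + 40\right) = 120 \left(79 + 40\right) = 120 \cdot 119 = 14280$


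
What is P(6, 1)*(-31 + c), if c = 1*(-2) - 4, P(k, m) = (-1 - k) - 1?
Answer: 296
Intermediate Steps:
P(k, m) = -2 - k
c = -6 (c = -2 - 4 = -6)
P(6, 1)*(-31 + c) = (-2 - 1*6)*(-31 - 6) = (-2 - 6)*(-37) = -8*(-37) = 296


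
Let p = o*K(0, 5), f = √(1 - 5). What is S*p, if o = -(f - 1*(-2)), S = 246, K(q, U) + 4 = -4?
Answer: 3936 + 3936*I ≈ 3936.0 + 3936.0*I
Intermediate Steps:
K(q, U) = -8 (K(q, U) = -4 - 4 = -8)
f = 2*I (f = √(-4) = 2*I ≈ 2.0*I)
o = -2 - 2*I (o = -(2*I - 1*(-2)) = -(2*I + 2) = -(2 + 2*I) = -2 - 2*I ≈ -2.0 - 2.0*I)
p = 16 + 16*I (p = (-2 - 2*I)*(-8) = 16 + 16*I ≈ 16.0 + 16.0*I)
S*p = 246*(16 + 16*I) = 3936 + 3936*I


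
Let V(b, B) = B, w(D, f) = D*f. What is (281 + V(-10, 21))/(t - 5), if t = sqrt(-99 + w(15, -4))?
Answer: -755/92 - 151*I*sqrt(159)/92 ≈ -8.2065 - 20.696*I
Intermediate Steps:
t = I*sqrt(159) (t = sqrt(-99 + 15*(-4)) = sqrt(-99 - 60) = sqrt(-159) = I*sqrt(159) ≈ 12.61*I)
(281 + V(-10, 21))/(t - 5) = (281 + 21)/(I*sqrt(159) - 5) = 302/(-5 + I*sqrt(159))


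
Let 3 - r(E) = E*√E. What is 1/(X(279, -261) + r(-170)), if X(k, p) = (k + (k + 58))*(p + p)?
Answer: -321549/103398672401 - 170*I*√170/103398672401 ≈ -3.1098e-6 - 2.1437e-8*I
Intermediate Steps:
r(E) = 3 - E^(3/2) (r(E) = 3 - E*√E = 3 - E^(3/2))
X(k, p) = 2*p*(58 + 2*k) (X(k, p) = (k + (58 + k))*(2*p) = (58 + 2*k)*(2*p) = 2*p*(58 + 2*k))
1/(X(279, -261) + r(-170)) = 1/(4*(-261)*(29 + 279) + (3 - (-170)^(3/2))) = 1/(4*(-261)*308 + (3 - (-170)*I*√170)) = 1/(-321552 + (3 + 170*I*√170)) = 1/(-321549 + 170*I*√170)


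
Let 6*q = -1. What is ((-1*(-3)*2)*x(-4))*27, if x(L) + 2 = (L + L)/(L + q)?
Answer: -324/25 ≈ -12.960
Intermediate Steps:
q = -1/6 (q = (1/6)*(-1) = -1/6 ≈ -0.16667)
x(L) = -2 + 2*L/(-1/6 + L) (x(L) = -2 + (L + L)/(L - 1/6) = -2 + (2*L)/(-1/6 + L) = -2 + 2*L/(-1/6 + L))
((-1*(-3)*2)*x(-4))*27 = ((-1*(-3)*2)*(2/(-1 + 6*(-4))))*27 = ((3*2)*(2/(-1 - 24)))*27 = (6*(2/(-25)))*27 = (6*(2*(-1/25)))*27 = (6*(-2/25))*27 = -12/25*27 = -324/25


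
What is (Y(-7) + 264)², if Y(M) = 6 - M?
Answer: 76729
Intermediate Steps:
(Y(-7) + 264)² = ((6 - 1*(-7)) + 264)² = ((6 + 7) + 264)² = (13 + 264)² = 277² = 76729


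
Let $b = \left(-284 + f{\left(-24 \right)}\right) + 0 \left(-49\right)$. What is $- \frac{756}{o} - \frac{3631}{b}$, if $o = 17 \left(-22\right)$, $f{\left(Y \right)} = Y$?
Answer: $\frac{72311}{5236} \approx 13.81$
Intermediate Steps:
$o = -374$
$b = -308$ ($b = \left(-284 - 24\right) + 0 \left(-49\right) = -308 + 0 = -308$)
$- \frac{756}{o} - \frac{3631}{b} = - \frac{756}{-374} - \frac{3631}{-308} = \left(-756\right) \left(- \frac{1}{374}\right) - - \frac{3631}{308} = \frac{378}{187} + \frac{3631}{308} = \frac{72311}{5236}$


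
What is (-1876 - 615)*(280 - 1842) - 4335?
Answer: 3886607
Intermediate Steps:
(-1876 - 615)*(280 - 1842) - 4335 = -2491*(-1562) - 4335 = 3890942 - 4335 = 3886607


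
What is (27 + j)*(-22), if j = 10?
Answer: -814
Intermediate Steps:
(27 + j)*(-22) = (27 + 10)*(-22) = 37*(-22) = -814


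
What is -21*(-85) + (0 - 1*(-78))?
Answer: 1863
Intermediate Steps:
-21*(-85) + (0 - 1*(-78)) = 1785 + (0 + 78) = 1785 + 78 = 1863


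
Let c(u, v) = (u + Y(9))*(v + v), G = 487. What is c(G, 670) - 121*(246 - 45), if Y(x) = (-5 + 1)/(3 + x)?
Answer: 1883437/3 ≈ 6.2781e+5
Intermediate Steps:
Y(x) = -4/(3 + x)
c(u, v) = 2*v*(-1/3 + u) (c(u, v) = (u - 4/(3 + 9))*(v + v) = (u - 4/12)*(2*v) = (u - 4*1/12)*(2*v) = (u - 1/3)*(2*v) = (-1/3 + u)*(2*v) = 2*v*(-1/3 + u))
c(G, 670) - 121*(246 - 45) = (2/3)*670*(-1 + 3*487) - 121*(246 - 45) = (2/3)*670*(-1 + 1461) - 121*201 = (2/3)*670*1460 - 1*24321 = 1956400/3 - 24321 = 1883437/3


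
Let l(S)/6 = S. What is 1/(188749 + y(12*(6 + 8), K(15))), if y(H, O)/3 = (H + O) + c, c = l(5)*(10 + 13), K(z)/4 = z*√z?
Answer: 191323/36604004329 - 180*√15/36604004329 ≈ 5.2078e-6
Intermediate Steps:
K(z) = 4*z^(3/2) (K(z) = 4*(z*√z) = 4*z^(3/2))
l(S) = 6*S
c = 690 (c = (6*5)*(10 + 13) = 30*23 = 690)
y(H, O) = 2070 + 3*H + 3*O (y(H, O) = 3*((H + O) + 690) = 3*(690 + H + O) = 2070 + 3*H + 3*O)
1/(188749 + y(12*(6 + 8), K(15))) = 1/(188749 + (2070 + 3*(12*(6 + 8)) + 3*(4*15^(3/2)))) = 1/(188749 + (2070 + 3*(12*14) + 3*(4*(15*√15)))) = 1/(188749 + (2070 + 3*168 + 3*(60*√15))) = 1/(188749 + (2070 + 504 + 180*√15)) = 1/(188749 + (2574 + 180*√15)) = 1/(191323 + 180*√15)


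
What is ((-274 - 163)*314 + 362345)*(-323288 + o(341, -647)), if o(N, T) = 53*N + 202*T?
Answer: -98134885443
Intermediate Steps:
((-274 - 163)*314 + 362345)*(-323288 + o(341, -647)) = ((-274 - 163)*314 + 362345)*(-323288 + (53*341 + 202*(-647))) = (-437*314 + 362345)*(-323288 + (18073 - 130694)) = (-137218 + 362345)*(-323288 - 112621) = 225127*(-435909) = -98134885443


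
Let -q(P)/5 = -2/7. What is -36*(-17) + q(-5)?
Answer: 4294/7 ≈ 613.43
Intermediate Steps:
q(P) = 10/7 (q(P) = -(-10)/7 = -5*(-2/7) = 10/7)
-36*(-17) + q(-5) = -36*(-17) + 10/7 = 612 + 10/7 = 4294/7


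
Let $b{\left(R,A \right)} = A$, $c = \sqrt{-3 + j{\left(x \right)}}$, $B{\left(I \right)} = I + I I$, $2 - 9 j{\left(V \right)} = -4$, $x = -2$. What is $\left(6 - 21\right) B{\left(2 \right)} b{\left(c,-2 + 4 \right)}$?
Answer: $-180$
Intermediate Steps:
$j{\left(V \right)} = \frac{2}{3}$ ($j{\left(V \right)} = \frac{2}{9} - - \frac{4}{9} = \frac{2}{9} + \frac{4}{9} = \frac{2}{3}$)
$B{\left(I \right)} = I + I^{2}$
$c = \frac{i \sqrt{21}}{3}$ ($c = \sqrt{-3 + \frac{2}{3}} = \sqrt{- \frac{7}{3}} = \frac{i \sqrt{21}}{3} \approx 1.5275 i$)
$\left(6 - 21\right) B{\left(2 \right)} b{\left(c,-2 + 4 \right)} = \left(6 - 21\right) 2 \left(1 + 2\right) \left(-2 + 4\right) = - 15 \cdot 2 \cdot 3 \cdot 2 = \left(-15\right) 6 \cdot 2 = \left(-90\right) 2 = -180$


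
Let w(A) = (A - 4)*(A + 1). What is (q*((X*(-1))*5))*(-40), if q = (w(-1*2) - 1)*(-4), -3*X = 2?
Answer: 8000/3 ≈ 2666.7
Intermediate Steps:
X = -2/3 (X = -1/3*2 = -2/3 ≈ -0.66667)
w(A) = (1 + A)*(-4 + A) (w(A) = (-4 + A)*(1 + A) = (1 + A)*(-4 + A))
q = -20 (q = ((-4 + (-1*2)**2 - (-3)*2) - 1)*(-4) = ((-4 + (-2)**2 - 3*(-2)) - 1)*(-4) = ((-4 + 4 + 6) - 1)*(-4) = (6 - 1)*(-4) = 5*(-4) = -20)
(q*((X*(-1))*5))*(-40) = -20*(-2/3*(-1))*5*(-40) = -40*5/3*(-40) = -20*10/3*(-40) = -200/3*(-40) = 8000/3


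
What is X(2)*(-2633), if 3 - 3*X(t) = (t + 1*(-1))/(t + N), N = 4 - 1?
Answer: -36862/15 ≈ -2457.5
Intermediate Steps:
N = 3
X(t) = 1 - (-1 + t)/(3*(3 + t)) (X(t) = 1 - (t + 1*(-1))/(3*(t + 3)) = 1 - (t - 1)/(3*(3 + t)) = 1 - (-1 + t)/(3*(3 + t)))
X(2)*(-2633) = (2*(5 + 2)/(3*(3 + 2)))*(-2633) = ((2/3)*7/5)*(-2633) = ((2/3)*(1/5)*7)*(-2633) = (14/15)*(-2633) = -36862/15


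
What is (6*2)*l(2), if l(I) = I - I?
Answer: 0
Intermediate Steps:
l(I) = 0
(6*2)*l(2) = (6*2)*0 = 12*0 = 0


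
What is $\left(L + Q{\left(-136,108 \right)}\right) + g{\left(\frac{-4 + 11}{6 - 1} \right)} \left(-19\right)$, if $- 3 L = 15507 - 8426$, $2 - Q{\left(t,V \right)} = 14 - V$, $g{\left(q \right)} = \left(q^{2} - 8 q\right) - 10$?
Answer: $- \frac{142408}{75} \approx -1898.8$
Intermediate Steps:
$g{\left(q \right)} = -10 + q^{2} - 8 q$
$Q{\left(t,V \right)} = -12 + V$ ($Q{\left(t,V \right)} = 2 - \left(14 - V\right) = 2 + \left(-14 + V\right) = -12 + V$)
$L = - \frac{7081}{3}$ ($L = - \frac{15507 - 8426}{3} = \left(- \frac{1}{3}\right) 7081 = - \frac{7081}{3} \approx -2360.3$)
$\left(L + Q{\left(-136,108 \right)}\right) + g{\left(\frac{-4 + 11}{6 - 1} \right)} \left(-19\right) = \left(- \frac{7081}{3} + \left(-12 + 108\right)\right) + \left(-10 + \left(\frac{-4 + 11}{6 - 1}\right)^{2} - 8 \frac{-4 + 11}{6 - 1}\right) \left(-19\right) = \left(- \frac{7081}{3} + 96\right) + \left(-10 + \left(\frac{7}{5}\right)^{2} - 8 \cdot \frac{7}{5}\right) \left(-19\right) = - \frac{6793}{3} + \left(-10 + \left(7 \cdot \frac{1}{5}\right)^{2} - 8 \cdot 7 \cdot \frac{1}{5}\right) \left(-19\right) = - \frac{6793}{3} + \left(-10 + \left(\frac{7}{5}\right)^{2} - \frac{56}{5}\right) \left(-19\right) = - \frac{6793}{3} + \left(-10 + \frac{49}{25} - \frac{56}{5}\right) \left(-19\right) = - \frac{6793}{3} - - \frac{9139}{25} = - \frac{6793}{3} + \frac{9139}{25} = - \frac{142408}{75}$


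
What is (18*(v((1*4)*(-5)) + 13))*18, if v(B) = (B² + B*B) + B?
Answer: 256932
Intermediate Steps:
v(B) = B + 2*B² (v(B) = (B² + B²) + B = 2*B² + B = B + 2*B²)
(18*(v((1*4)*(-5)) + 13))*18 = (18*(((1*4)*(-5))*(1 + 2*((1*4)*(-5))) + 13))*18 = (18*((4*(-5))*(1 + 2*(4*(-5))) + 13))*18 = (18*(-20*(1 + 2*(-20)) + 13))*18 = (18*(-20*(1 - 40) + 13))*18 = (18*(-20*(-39) + 13))*18 = (18*(780 + 13))*18 = (18*793)*18 = 14274*18 = 256932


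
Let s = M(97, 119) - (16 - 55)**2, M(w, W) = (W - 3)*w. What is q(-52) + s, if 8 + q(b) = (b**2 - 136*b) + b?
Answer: 19447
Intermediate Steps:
M(w, W) = w*(-3 + W) (M(w, W) = (-3 + W)*w = w*(-3 + W))
s = 9731 (s = 97*(-3 + 119) - (16 - 55)**2 = 97*116 - 1*(-39)**2 = 11252 - 1*1521 = 11252 - 1521 = 9731)
q(b) = -8 + b**2 - 135*b (q(b) = -8 + ((b**2 - 136*b) + b) = -8 + (b**2 - 135*b) = -8 + b**2 - 135*b)
q(-52) + s = (-8 + (-52)**2 - 135*(-52)) + 9731 = (-8 + 2704 + 7020) + 9731 = 9716 + 9731 = 19447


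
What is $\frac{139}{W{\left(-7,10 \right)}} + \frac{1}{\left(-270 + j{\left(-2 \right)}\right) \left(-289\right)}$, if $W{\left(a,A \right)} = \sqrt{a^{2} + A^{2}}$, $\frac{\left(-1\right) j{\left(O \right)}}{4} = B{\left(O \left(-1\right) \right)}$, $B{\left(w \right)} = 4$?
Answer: $\frac{1}{82654} + \frac{139 \sqrt{149}}{149} \approx 11.387$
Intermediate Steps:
$j{\left(O \right)} = -16$ ($j{\left(O \right)} = \left(-4\right) 4 = -16$)
$W{\left(a,A \right)} = \sqrt{A^{2} + a^{2}}$
$\frac{139}{W{\left(-7,10 \right)}} + \frac{1}{\left(-270 + j{\left(-2 \right)}\right) \left(-289\right)} = \frac{139}{\sqrt{10^{2} + \left(-7\right)^{2}}} + \frac{1}{\left(-270 - 16\right) \left(-289\right)} = \frac{139}{\sqrt{100 + 49}} + \frac{1}{-286} \left(- \frac{1}{289}\right) = \frac{139}{\sqrt{149}} - - \frac{1}{82654} = 139 \frac{\sqrt{149}}{149} + \frac{1}{82654} = \frac{139 \sqrt{149}}{149} + \frac{1}{82654} = \frac{1}{82654} + \frac{139 \sqrt{149}}{149}$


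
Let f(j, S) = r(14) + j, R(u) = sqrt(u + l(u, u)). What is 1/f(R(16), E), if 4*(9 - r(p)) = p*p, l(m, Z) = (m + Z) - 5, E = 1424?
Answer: -40/1557 - sqrt(43)/1557 ≈ -0.029902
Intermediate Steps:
l(m, Z) = -5 + Z + m (l(m, Z) = (Z + m) - 5 = -5 + Z + m)
r(p) = 9 - p**2/4 (r(p) = 9 - p*p/4 = 9 - p**2/4)
R(u) = sqrt(-5 + 3*u) (R(u) = sqrt(u + (-5 + u + u)) = sqrt(u + (-5 + 2*u)) = sqrt(-5 + 3*u))
f(j, S) = -40 + j (f(j, S) = (9 - 1/4*14**2) + j = (9 - 1/4*196) + j = (9 - 49) + j = -40 + j)
1/f(R(16), E) = 1/(-40 + sqrt(-5 + 3*16)) = 1/(-40 + sqrt(-5 + 48)) = 1/(-40 + sqrt(43))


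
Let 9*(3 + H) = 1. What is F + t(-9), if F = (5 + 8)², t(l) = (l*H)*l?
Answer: -65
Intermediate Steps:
H = -26/9 (H = -3 + (⅑)*1 = -3 + ⅑ = -26/9 ≈ -2.8889)
t(l) = -26*l²/9 (t(l) = (l*(-26/9))*l = (-26*l/9)*l = -26*l²/9)
F = 169 (F = 13² = 169)
F + t(-9) = 169 - 26/9*(-9)² = 169 - 26/9*81 = 169 - 234 = -65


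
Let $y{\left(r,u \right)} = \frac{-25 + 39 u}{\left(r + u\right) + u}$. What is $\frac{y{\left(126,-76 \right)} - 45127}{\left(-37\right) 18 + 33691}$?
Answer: $- \frac{1170313}{858650} \approx -1.363$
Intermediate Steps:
$y{\left(r,u \right)} = \frac{-25 + 39 u}{r + 2 u}$
$\frac{y{\left(126,-76 \right)} - 45127}{\left(-37\right) 18 + 33691} = \frac{\frac{-25 + 39 \left(-76\right)}{126 + 2 \left(-76\right)} - 45127}{\left(-37\right) 18 + 33691} = \frac{\frac{-25 - 2964}{126 - 152} - 45127}{-666 + 33691} = \frac{\frac{1}{-26} \left(-2989\right) - 45127}{33025} = \left(\left(- \frac{1}{26}\right) \left(-2989\right) - 45127\right) \frac{1}{33025} = \left(\frac{2989}{26} - 45127\right) \frac{1}{33025} = \left(- \frac{1170313}{26}\right) \frac{1}{33025} = - \frac{1170313}{858650}$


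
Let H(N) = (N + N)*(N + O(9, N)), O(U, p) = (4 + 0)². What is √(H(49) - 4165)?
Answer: 21*√5 ≈ 46.957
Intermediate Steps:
O(U, p) = 16 (O(U, p) = 4² = 16)
H(N) = 2*N*(16 + N) (H(N) = (N + N)*(N + 16) = (2*N)*(16 + N) = 2*N*(16 + N))
√(H(49) - 4165) = √(2*49*(16 + 49) - 4165) = √(2*49*65 - 4165) = √(6370 - 4165) = √2205 = 21*√5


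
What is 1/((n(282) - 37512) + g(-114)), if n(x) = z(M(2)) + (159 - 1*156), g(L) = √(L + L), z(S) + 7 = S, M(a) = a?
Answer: -18757/703650212 - I*√57/703650212 ≈ -2.6657e-5 - 1.073e-8*I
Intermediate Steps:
z(S) = -7 + S
g(L) = √2*√L (g(L) = √(2*L) = √2*√L)
n(x) = -2 (n(x) = (-7 + 2) + (159 - 1*156) = -5 + (159 - 156) = -5 + 3 = -2)
1/((n(282) - 37512) + g(-114)) = 1/((-2 - 37512) + √2*√(-114)) = 1/(-37514 + √2*(I*√114)) = 1/(-37514 + 2*I*√57)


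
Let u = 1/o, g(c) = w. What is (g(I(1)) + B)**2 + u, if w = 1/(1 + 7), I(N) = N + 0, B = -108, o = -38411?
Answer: 28607321995/2458304 ≈ 11637.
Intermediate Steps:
I(N) = N
w = 1/8 ≈ 0.12500
g(c) = 1/8
u = -1/38411 (u = 1/(-38411) = -1/38411 ≈ -2.6034e-5)
(g(I(1)) + B)**2 + u = (1/8 - 108)**2 - 1/38411 = (-863/8)**2 - 1/38411 = 744769/64 - 1/38411 = 28607321995/2458304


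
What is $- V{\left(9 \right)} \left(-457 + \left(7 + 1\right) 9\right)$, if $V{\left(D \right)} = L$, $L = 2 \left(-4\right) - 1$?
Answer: $-3465$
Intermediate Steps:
$L = -9$ ($L = -8 - 1 = -9$)
$V{\left(D \right)} = -9$
$- V{\left(9 \right)} \left(-457 + \left(7 + 1\right) 9\right) = - \left(-9\right) \left(-457 + \left(7 + 1\right) 9\right) = - \left(-9\right) \left(-457 + 8 \cdot 9\right) = - \left(-9\right) \left(-457 + 72\right) = - \left(-9\right) \left(-385\right) = \left(-1\right) 3465 = -3465$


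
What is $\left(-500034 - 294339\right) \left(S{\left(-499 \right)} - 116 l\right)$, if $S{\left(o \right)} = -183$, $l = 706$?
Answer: $65201341467$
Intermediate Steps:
$\left(-500034 - 294339\right) \left(S{\left(-499 \right)} - 116 l\right) = \left(-500034 - 294339\right) \left(-183 - 81896\right) = - 794373 \left(-183 - 81896\right) = \left(-794373\right) \left(-82079\right) = 65201341467$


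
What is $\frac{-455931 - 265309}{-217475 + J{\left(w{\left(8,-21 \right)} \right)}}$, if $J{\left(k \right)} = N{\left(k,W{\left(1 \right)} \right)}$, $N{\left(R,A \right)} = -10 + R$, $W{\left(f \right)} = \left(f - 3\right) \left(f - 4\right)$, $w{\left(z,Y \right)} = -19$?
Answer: $\frac{90155}{27188} \approx 3.316$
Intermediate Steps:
$W{\left(f \right)} = \left(-4 + f\right) \left(-3 + f\right)$ ($W{\left(f \right)} = \left(-3 + f\right) \left(-4 + f\right) = \left(-4 + f\right) \left(-3 + f\right)$)
$J{\left(k \right)} = -10 + k$
$\frac{-455931 - 265309}{-217475 + J{\left(w{\left(8,-21 \right)} \right)}} = \frac{-455931 - 265309}{-217475 - 29} = - \frac{721240}{-217475 - 29} = - \frac{721240}{-217504} = \left(-721240\right) \left(- \frac{1}{217504}\right) = \frac{90155}{27188}$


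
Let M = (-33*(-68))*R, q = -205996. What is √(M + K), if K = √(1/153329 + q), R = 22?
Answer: √(1160630929673688 + 153329*I*√4842921102363707)/153329 ≈ 222.19 + 1.0213*I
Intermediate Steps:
M = 49368 (M = -33*(-68)*22 = 2244*22 = 49368)
K = I*√4842921102363707/153329 (K = √(1/153329 - 205996) = √(-31585160683/153329) = I*√4842921102363707/153329 ≈ 453.87*I)
√(M + K) = √(49368 + I*√4842921102363707/153329)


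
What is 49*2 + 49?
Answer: 147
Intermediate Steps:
49*2 + 49 = 98 + 49 = 147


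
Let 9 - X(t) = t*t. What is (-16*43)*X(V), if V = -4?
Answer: 4816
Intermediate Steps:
X(t) = 9 - t**2 (X(t) = 9 - t*t = 9 - t**2)
(-16*43)*X(V) = (-16*43)*(9 - 1*(-4)**2) = -688*(9 - 1*16) = -688*(9 - 16) = -688*(-7) = 4816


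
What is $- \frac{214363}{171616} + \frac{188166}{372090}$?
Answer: $- \frac{7911672069}{10642766240} \approx -0.74339$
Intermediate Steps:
$- \frac{214363}{171616} + \frac{188166}{372090} = \left(-214363\right) \frac{1}{171616} + 188166 \cdot \frac{1}{372090} = - \frac{214363}{171616} + \frac{31361}{62015} = - \frac{7911672069}{10642766240}$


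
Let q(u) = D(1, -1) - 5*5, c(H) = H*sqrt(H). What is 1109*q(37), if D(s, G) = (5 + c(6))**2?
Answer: 239544 + 66540*sqrt(6) ≈ 4.0253e+5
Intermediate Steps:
c(H) = H**(3/2)
D(s, G) = (5 + 6*sqrt(6))**2 (D(s, G) = (5 + 6**(3/2))**2 = (5 + 6*sqrt(6))**2)
q(u) = 216 + 60*sqrt(6) (q(u) = (241 + 60*sqrt(6)) - 5*5 = (241 + 60*sqrt(6)) - 25 = 216 + 60*sqrt(6))
1109*q(37) = 1109*(216 + 60*sqrt(6)) = 239544 + 66540*sqrt(6)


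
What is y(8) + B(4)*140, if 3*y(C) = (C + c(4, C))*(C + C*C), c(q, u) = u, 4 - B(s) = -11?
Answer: 2484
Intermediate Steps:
B(s) = 15 (B(s) = 4 - 1*(-11) = 4 + 11 = 15)
y(C) = 2*C*(C + C²)/3 (y(C) = ((C + C)*(C + C*C))/3 = ((2*C)*(C + C²))/3 = (2*C*(C + C²))/3 = 2*C*(C + C²)/3)
y(8) + B(4)*140 = (⅔)*8²*(1 + 8) + 15*140 = (⅔)*64*9 + 2100 = 384 + 2100 = 2484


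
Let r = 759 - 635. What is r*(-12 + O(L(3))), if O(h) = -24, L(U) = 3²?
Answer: -4464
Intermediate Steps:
r = 124
L(U) = 9
r*(-12 + O(L(3))) = 124*(-12 - 24) = 124*(-36) = -4464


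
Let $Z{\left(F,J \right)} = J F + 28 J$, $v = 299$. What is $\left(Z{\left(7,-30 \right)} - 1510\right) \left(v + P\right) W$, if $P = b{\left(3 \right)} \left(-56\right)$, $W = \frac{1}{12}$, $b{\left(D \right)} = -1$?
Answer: $- \frac{227200}{3} \approx -75733.0$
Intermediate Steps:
$W = \frac{1}{12} \approx 0.083333$
$P = 56$ ($P = \left(-1\right) \left(-56\right) = 56$)
$Z{\left(F,J \right)} = 28 J + F J$ ($Z{\left(F,J \right)} = F J + 28 J = 28 J + F J$)
$\left(Z{\left(7,-30 \right)} - 1510\right) \left(v + P\right) W = \left(- 30 \left(28 + 7\right) - 1510\right) \left(299 + 56\right) \frac{1}{12} = \left(\left(-30\right) 35 - 1510\right) 355 \cdot \frac{1}{12} = \left(-1050 - 1510\right) 355 \cdot \frac{1}{12} = \left(-2560\right) 355 \cdot \frac{1}{12} = \left(-908800\right) \frac{1}{12} = - \frac{227200}{3}$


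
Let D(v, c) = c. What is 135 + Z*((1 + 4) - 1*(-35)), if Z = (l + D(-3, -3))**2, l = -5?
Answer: 2695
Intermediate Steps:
Z = 64 (Z = (-5 - 3)**2 = (-8)**2 = 64)
135 + Z*((1 + 4) - 1*(-35)) = 135 + 64*((1 + 4) - 1*(-35)) = 135 + 64*(5 + 35) = 135 + 64*40 = 135 + 2560 = 2695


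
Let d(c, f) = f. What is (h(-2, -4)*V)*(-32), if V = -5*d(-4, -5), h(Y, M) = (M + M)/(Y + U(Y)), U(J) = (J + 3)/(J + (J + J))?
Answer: -38400/13 ≈ -2953.8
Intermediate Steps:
U(J) = (3 + J)/(3*J) (U(J) = (3 + J)/(J + 2*J) = (3 + J)/((3*J)) = (3 + J)*(1/(3*J)) = (3 + J)/(3*J))
h(Y, M) = 2*M/(Y + (3 + Y)/(3*Y)) (h(Y, M) = (M + M)/(Y + (3 + Y)/(3*Y)) = (2*M)/(Y + (3 + Y)/(3*Y)) = 2*M/(Y + (3 + Y)/(3*Y)))
V = 25 (V = -5*(-5) = 25)
(h(-2, -4)*V)*(-32) = ((6*(-4)*(-2)/(3 - 2 + 3*(-2)²))*25)*(-32) = ((6*(-4)*(-2)/(3 - 2 + 3*4))*25)*(-32) = ((6*(-4)*(-2)/(3 - 2 + 12))*25)*(-32) = ((6*(-4)*(-2)/13)*25)*(-32) = ((6*(-4)*(-2)*(1/13))*25)*(-32) = ((48/13)*25)*(-32) = (1200/13)*(-32) = -38400/13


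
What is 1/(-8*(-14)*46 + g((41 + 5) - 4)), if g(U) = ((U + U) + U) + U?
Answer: 1/5320 ≈ 0.00018797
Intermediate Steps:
g(U) = 4*U (g(U) = (2*U + U) + U = 3*U + U = 4*U)
1/(-8*(-14)*46 + g((41 + 5) - 4)) = 1/(-8*(-14)*46 + 4*((41 + 5) - 4)) = 1/(112*46 + 4*(46 - 4)) = 1/(5152 + 4*42) = 1/(5152 + 168) = 1/5320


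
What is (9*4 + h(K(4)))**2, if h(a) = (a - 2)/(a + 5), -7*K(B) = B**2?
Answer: 427716/361 ≈ 1184.8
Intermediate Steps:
K(B) = -B**2/7
h(a) = (-2 + a)/(5 + a)
(9*4 + h(K(4)))**2 = (9*4 + (-2 - 1/7*4**2)/(5 - 1/7*4**2))**2 = (36 + (-2 - 1/7*16)/(5 - 1/7*16))**2 = (36 + (-2 - 16/7)/(5 - 16/7))**2 = (36 - 30/7/(19/7))**2 = (36 + (7/19)*(-30/7))**2 = (36 - 30/19)**2 = (654/19)**2 = 427716/361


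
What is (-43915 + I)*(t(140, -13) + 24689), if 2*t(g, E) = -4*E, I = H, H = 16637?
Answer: -674175770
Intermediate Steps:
I = 16637
t(g, E) = -2*E (t(g, E) = (-4*E)/2 = -2*E)
(-43915 + I)*(t(140, -13) + 24689) = (-43915 + 16637)*(-2*(-13) + 24689) = -27278*(26 + 24689) = -27278*24715 = -674175770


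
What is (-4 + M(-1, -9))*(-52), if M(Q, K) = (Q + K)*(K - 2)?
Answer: -5512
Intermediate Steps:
M(Q, K) = (-2 + K)*(K + Q) (M(Q, K) = (K + Q)*(-2 + K) = (-2 + K)*(K + Q))
(-4 + M(-1, -9))*(-52) = (-4 + ((-9)**2 - 2*(-9) - 2*(-1) - 9*(-1)))*(-52) = (-4 + (81 + 18 + 2 + 9))*(-52) = (-4 + 110)*(-52) = 106*(-52) = -5512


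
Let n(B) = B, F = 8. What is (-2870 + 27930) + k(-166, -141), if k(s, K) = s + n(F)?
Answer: 24902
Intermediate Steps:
k(s, K) = 8 + s (k(s, K) = s + 8 = 8 + s)
(-2870 + 27930) + k(-166, -141) = (-2870 + 27930) + (8 - 166) = 25060 - 158 = 24902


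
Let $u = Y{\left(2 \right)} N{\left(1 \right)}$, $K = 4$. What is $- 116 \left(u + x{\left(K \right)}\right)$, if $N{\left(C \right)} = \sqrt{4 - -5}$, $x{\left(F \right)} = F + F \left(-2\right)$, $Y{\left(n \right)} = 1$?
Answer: $116$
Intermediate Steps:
$x{\left(F \right)} = - F$ ($x{\left(F \right)} = F - 2 F = - F$)
$N{\left(C \right)} = 3$ ($N{\left(C \right)} = \sqrt{4 + 5} = \sqrt{9} = 3$)
$u = 3$ ($u = 1 \cdot 3 = 3$)
$- 116 \left(u + x{\left(K \right)}\right) = - 116 \left(3 - 4\right) = \left(-116\right) \left(-1\right) = 116$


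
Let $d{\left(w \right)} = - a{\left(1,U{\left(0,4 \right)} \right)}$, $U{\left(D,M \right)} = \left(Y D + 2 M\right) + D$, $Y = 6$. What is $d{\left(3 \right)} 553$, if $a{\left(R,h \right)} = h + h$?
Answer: $-8848$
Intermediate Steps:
$U{\left(D,M \right)} = 2 M + 7 D$ ($U{\left(D,M \right)} = \left(6 D + 2 M\right) + D = \left(2 M + 6 D\right) + D = 2 M + 7 D$)
$a{\left(R,h \right)} = 2 h$
$d{\left(w \right)} = -16$ ($d{\left(w \right)} = - 2 \left(2 \cdot 4 + 7 \cdot 0\right) = - 2 \left(8 + 0\right) = - 2 \cdot 8 = \left(-1\right) 16 = -16$)
$d{\left(3 \right)} 553 = \left(-16\right) 553 = -8848$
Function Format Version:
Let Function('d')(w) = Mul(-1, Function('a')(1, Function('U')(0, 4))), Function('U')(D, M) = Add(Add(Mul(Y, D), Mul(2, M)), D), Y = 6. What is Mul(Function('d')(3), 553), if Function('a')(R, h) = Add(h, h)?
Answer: -8848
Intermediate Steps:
Function('U')(D, M) = Add(Mul(2, M), Mul(7, D)) (Function('U')(D, M) = Add(Add(Mul(6, D), Mul(2, M)), D) = Add(Add(Mul(2, M), Mul(6, D)), D) = Add(Mul(2, M), Mul(7, D)))
Function('a')(R, h) = Mul(2, h)
Function('d')(w) = -16 (Function('d')(w) = Mul(-1, Mul(2, Add(Mul(2, 4), Mul(7, 0)))) = Mul(-1, Mul(2, Add(8, 0))) = Mul(-1, Mul(2, 8)) = Mul(-1, 16) = -16)
Mul(Function('d')(3), 553) = Mul(-16, 553) = -8848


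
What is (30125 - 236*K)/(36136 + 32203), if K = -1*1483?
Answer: 380113/68339 ≈ 5.5622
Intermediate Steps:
K = -1483
(30125 - 236*K)/(36136 + 32203) = (30125 - 236*(-1483))/(36136 + 32203) = (30125 + 349988)/68339 = 380113*(1/68339) = 380113/68339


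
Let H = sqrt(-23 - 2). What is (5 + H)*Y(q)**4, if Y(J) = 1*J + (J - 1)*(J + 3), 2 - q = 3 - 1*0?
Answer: 3125 + 3125*I ≈ 3125.0 + 3125.0*I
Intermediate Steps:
q = -1 (q = 2 - (3 - 1*0) = 2 - (3 + 0) = 2 - 1*3 = 2 - 3 = -1)
Y(J) = J + (-1 + J)*(3 + J)
H = 5*I (H = sqrt(-25) = 5*I ≈ 5.0*I)
(5 + H)*Y(q)**4 = (5 + 5*I)*(-3 + (-1)**2 + 3*(-1))**4 = (5 + 5*I)*(-3 + 1 - 3)**4 = (5 + 5*I)*(-5)**4 = (5 + 5*I)*625 = 3125 + 3125*I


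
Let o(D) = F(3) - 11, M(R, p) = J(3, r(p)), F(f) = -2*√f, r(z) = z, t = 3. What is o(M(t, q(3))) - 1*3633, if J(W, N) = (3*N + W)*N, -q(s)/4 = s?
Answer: -3644 - 2*√3 ≈ -3647.5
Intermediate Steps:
q(s) = -4*s
J(W, N) = N*(W + 3*N) (J(W, N) = (W + 3*N)*N = N*(W + 3*N))
M(R, p) = p*(3 + 3*p)
o(D) = -11 - 2*√3 (o(D) = -2*√3 - 11 = -11 - 2*√3)
o(M(t, q(3))) - 1*3633 = (-11 - 2*√3) - 1*3633 = (-11 - 2*√3) - 3633 = -3644 - 2*√3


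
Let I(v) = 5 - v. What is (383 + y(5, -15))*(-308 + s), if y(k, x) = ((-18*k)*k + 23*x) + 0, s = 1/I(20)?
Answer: 1903852/15 ≈ 1.2692e+5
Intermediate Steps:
s = -1/15 (s = 1/(5 - 1*20) = 1/(5 - 20) = 1/(-15) = -1/15 ≈ -0.066667)
y(k, x) = -18*k² + 23*x (y(k, x) = (-18*k² + 23*x) + 0 = -18*k² + 23*x)
(383 + y(5, -15))*(-308 + s) = (383 + (-18*5² + 23*(-15)))*(-308 - 1/15) = (383 + (-18*25 - 345))*(-4621/15) = (383 + (-450 - 345))*(-4621/15) = (383 - 795)*(-4621/15) = -412*(-4621/15) = 1903852/15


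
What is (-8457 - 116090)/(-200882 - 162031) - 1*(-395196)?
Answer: 143421890495/362913 ≈ 3.9520e+5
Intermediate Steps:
(-8457 - 116090)/(-200882 - 162031) - 1*(-395196) = -124547/(-362913) + 395196 = -124547*(-1/362913) + 395196 = 124547/362913 + 395196 = 143421890495/362913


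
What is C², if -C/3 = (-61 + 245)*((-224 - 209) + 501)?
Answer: 1408951296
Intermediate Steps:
C = -37536 (C = -3*(-61 + 245)*((-224 - 209) + 501) = -552*(-433 + 501) = -552*68 = -3*12512 = -37536)
C² = (-37536)² = 1408951296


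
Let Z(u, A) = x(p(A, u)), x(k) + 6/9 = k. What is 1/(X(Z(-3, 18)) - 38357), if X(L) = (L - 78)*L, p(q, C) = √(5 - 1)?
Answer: -9/346133 ≈ -2.6002e-5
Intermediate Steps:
p(q, C) = 2 (p(q, C) = √4 = 2)
x(k) = -⅔ + k
Z(u, A) = 4/3 (Z(u, A) = -⅔ + 2 = 4/3)
X(L) = L*(-78 + L) (X(L) = (-78 + L)*L = L*(-78 + L))
1/(X(Z(-3, 18)) - 38357) = 1/(4*(-78 + 4/3)/3 - 38357) = 1/((4/3)*(-230/3) - 38357) = 1/(-920/9 - 38357) = 1/(-346133/9) = -9/346133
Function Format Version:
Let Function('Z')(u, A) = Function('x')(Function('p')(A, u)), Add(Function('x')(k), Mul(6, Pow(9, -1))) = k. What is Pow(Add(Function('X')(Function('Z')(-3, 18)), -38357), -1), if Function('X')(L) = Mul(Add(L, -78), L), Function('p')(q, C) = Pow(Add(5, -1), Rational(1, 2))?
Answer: Rational(-9, 346133) ≈ -2.6002e-5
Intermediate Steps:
Function('p')(q, C) = 2 (Function('p')(q, C) = Pow(4, Rational(1, 2)) = 2)
Function('x')(k) = Add(Rational(-2, 3), k)
Function('Z')(u, A) = Rational(4, 3) (Function('Z')(u, A) = Add(Rational(-2, 3), 2) = Rational(4, 3))
Function('X')(L) = Mul(L, Add(-78, L)) (Function('X')(L) = Mul(Add(-78, L), L) = Mul(L, Add(-78, L)))
Pow(Add(Function('X')(Function('Z')(-3, 18)), -38357), -1) = Pow(Add(Mul(Rational(4, 3), Add(-78, Rational(4, 3))), -38357), -1) = Pow(Add(Mul(Rational(4, 3), Rational(-230, 3)), -38357), -1) = Pow(Add(Rational(-920, 9), -38357), -1) = Pow(Rational(-346133, 9), -1) = Rational(-9, 346133)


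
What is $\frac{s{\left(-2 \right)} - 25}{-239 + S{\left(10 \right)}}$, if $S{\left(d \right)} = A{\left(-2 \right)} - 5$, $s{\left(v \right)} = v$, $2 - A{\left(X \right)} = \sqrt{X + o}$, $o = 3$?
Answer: $\frac{1}{9} \approx 0.11111$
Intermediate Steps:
$A{\left(X \right)} = 2 - \sqrt{3 + X}$ ($A{\left(X \right)} = 2 - \sqrt{X + 3} = 2 - \sqrt{3 + X}$)
$S{\left(d \right)} = -4$ ($S{\left(d \right)} = \left(2 - \sqrt{3 - 2}\right) - 5 = \left(2 - \sqrt{1}\right) - 5 = \left(2 - 1\right) - 5 = 1 - 5 = -4$)
$\frac{s{\left(-2 \right)} - 25}{-239 + S{\left(10 \right)}} = \frac{-2 - 25}{-239 - 4} = - \frac{27}{-243} = \left(-27\right) \left(- \frac{1}{243}\right) = \frac{1}{9}$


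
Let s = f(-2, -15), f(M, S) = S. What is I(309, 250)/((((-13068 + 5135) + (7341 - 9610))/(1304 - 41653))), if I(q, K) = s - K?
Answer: -10692485/10202 ≈ -1048.1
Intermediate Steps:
s = -15
I(q, K) = -15 - K
I(309, 250)/((((-13068 + 5135) + (7341 - 9610))/(1304 - 41653))) = (-15 - 1*250)/((((-13068 + 5135) + (7341 - 9610))/(1304 - 41653))) = (-15 - 250)/(((-7933 - 2269)/(-40349))) = -265/((-10202*(-1/40349))) = -265/10202/40349 = -265*40349/10202 = -10692485/10202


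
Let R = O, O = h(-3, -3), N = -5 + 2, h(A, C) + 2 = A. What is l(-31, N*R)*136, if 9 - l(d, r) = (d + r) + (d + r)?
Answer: 5576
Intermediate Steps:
h(A, C) = -2 + A
N = -3
O = -5 (O = -2 - 3 = -5)
R = -5
l(d, r) = 9 - 2*d - 2*r (l(d, r) = 9 - ((d + r) + (d + r)) = 9 - (2*d + 2*r) = 9 + (-2*d - 2*r) = 9 - 2*d - 2*r)
l(-31, N*R)*136 = (9 - 2*(-31) - (-6)*(-5))*136 = (9 + 62 - 2*15)*136 = (9 + 62 - 30)*136 = 41*136 = 5576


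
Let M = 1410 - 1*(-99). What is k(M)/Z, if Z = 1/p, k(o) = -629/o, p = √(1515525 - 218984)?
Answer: -629*√1296541/1509 ≈ -474.63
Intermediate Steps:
M = 1509 (M = 1410 + 99 = 1509)
p = √1296541 ≈ 1138.7
Z = √1296541/1296541 (Z = 1/(√1296541) = √1296541/1296541 ≈ 0.00087823)
k(M)/Z = (-629/1509)/((√1296541/1296541)) = (-629*1/1509)*√1296541 = -629*√1296541/1509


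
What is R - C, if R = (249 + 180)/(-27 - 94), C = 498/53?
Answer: -7545/583 ≈ -12.942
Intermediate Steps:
C = 498/53 (C = 498*(1/53) = 498/53 ≈ 9.3962)
R = -39/11 (R = 429/(-121) = 429*(-1/121) = -39/11 ≈ -3.5455)
R - C = -39/11 - 1*498/53 = -39/11 - 498/53 = -7545/583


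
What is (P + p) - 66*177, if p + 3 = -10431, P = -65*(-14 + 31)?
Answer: -23221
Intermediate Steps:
P = -1105 (P = -65*17 = -1105)
p = -10434 (p = -3 - 10431 = -10434)
(P + p) - 66*177 = (-1105 - 10434) - 66*177 = -11539 - 11682 = -23221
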